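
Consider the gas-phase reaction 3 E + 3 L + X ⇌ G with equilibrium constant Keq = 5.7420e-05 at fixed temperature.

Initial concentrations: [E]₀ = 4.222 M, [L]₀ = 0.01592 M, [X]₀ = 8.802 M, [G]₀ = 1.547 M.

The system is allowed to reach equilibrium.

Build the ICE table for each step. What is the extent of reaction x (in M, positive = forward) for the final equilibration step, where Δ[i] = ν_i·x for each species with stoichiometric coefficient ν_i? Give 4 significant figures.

Q₀ = 578.8 vs Keq = 5.7420e-05 ⇒ Q>K, reverse
Step 1:
                    E           L           X           G
  init          4.222     0.01592       8.802       1.547
  Δ             1.918       1.918      0.6393     -0.6393
  eq             6.14       1.934       9.441      0.9077
  solve Keq expr → x = -0.6393; check Q = 5.7420e-05

x = -0.6393 M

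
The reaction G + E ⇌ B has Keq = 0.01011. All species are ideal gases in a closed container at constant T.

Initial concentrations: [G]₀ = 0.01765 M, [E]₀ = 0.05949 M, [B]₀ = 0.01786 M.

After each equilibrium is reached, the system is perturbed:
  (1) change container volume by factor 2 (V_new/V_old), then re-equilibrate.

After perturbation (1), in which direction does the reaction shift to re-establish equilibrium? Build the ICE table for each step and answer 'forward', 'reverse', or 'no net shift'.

Direction: reverse

Q₀ = 17.01 vs Keq = 0.01011 ⇒ Q>K, reverse
Step 1:
                   G          E          B
  Initial    0.01765    0.05949    0.01786
  Change     0.01783    0.01783   -0.01783
  Equil      0.03548    0.07732 2.7737e-05
  solve Keq expr → x = -0.01783; check Q = 0.01011
Then change container volume by factor 2 (V_new/V_old).
Step 2:
                   G          E          B
  Initial    0.01774    0.03866 1.3869e-05
  Change  6.9304e-06 6.9304e-06 -6.9304e-06
  Equil      0.01775    0.03867 6.9383e-06
  solve Keq expr → x = -6.9304e-06; check Q = 0.01011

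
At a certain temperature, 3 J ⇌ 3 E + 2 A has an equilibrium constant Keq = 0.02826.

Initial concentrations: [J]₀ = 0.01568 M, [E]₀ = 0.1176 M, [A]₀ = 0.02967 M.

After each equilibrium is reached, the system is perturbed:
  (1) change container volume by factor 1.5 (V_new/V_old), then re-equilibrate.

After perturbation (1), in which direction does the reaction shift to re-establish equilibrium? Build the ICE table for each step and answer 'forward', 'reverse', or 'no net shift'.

Q₀ = 0.3714 vs Keq = 0.02826 ⇒ Q>K, reverse
Step 1:
                  J         E         A
  init      0.01568    0.1176   0.02967
  Δ         0.01159  -0.01159  -0.00773
  eq        0.02727     0.106   0.02194
  solve Keq expr → x = -0.003865; check Q = 0.02826
Then change container volume by factor 1.5 (V_new/V_old).
Step 2:
                  J         E         A
  init      0.01818   0.07067   0.01463
  Δ        -0.00265   0.00265  0.001766
  eq        0.01553   0.07332   0.01639
  solve Keq expr → x = 8.8321e-04; check Q = 0.02826

Direction: forward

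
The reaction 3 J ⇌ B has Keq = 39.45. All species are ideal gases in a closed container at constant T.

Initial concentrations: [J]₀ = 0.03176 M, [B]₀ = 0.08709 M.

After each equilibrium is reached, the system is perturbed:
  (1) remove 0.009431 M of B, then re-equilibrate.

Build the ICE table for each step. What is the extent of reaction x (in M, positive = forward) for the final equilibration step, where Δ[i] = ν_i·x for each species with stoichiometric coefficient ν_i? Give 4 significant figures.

Q₀ = 2718 vs Keq = 39.45 ⇒ Q>K, reverse
Step 1:
                  J         B
  init      0.03176   0.08709
  Δ         0.08289  -0.02763
  eq         0.1147   0.05946
  solve Keq expr → x = -0.02763; check Q = 39.45
Then remove 0.009431 M of B.
Step 2:
                  J         B
  init       0.1147   0.05003
  Δ       -0.005182  0.001727
  eq         0.1095   0.05176
  solve Keq expr → x = 0.001727; check Q = 39.45

x = 0.001727 M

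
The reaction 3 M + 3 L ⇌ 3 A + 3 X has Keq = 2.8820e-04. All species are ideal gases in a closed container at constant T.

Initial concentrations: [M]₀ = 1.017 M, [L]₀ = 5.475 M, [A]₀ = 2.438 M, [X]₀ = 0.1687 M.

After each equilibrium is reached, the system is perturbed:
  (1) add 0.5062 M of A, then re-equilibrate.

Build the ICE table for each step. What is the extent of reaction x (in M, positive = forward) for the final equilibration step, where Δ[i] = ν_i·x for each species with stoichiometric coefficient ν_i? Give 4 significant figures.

x = -0.007452 M

Q₀ = 4.0302e-04 vs Keq = 2.8820e-04 ⇒ Q>K, reverse
Step 1:
                   M          L          A          X
  init         1.017      5.475      2.438     0.1687
  Δ          0.01439    0.01439   -0.01439   -0.01439
  eq           1.031      5.489      2.424     0.1543
  solve Keq expr → x = -0.004798; check Q = 2.8820e-04
Then add 0.5062 M of A.
Step 2:
                   M          L          A          X
  init         1.031      5.489       2.93     0.1543
  Δ          0.02236    0.02236   -0.02236   -0.02236
  eq           1.054      5.512      2.907      0.132
  solve Keq expr → x = -0.007452; check Q = 2.8820e-04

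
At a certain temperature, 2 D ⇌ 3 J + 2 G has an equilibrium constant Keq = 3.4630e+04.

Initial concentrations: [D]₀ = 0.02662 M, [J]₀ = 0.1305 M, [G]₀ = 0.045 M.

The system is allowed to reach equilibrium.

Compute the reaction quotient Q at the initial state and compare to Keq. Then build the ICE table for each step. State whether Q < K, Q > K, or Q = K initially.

Q₀ = 0.006351; Q < K (proceeds forward)

Q₀ = 0.006351 vs Keq = 3.4630e+04 ⇒ Q<K, forward
Step 1:
                  D         J         G
  I         0.02662    0.1305     0.045
  C        -0.02659   0.03989   0.02659
  E       2.7059e-05    0.1704   0.07159
  solve Keq expr → x = 0.0133; check Q = 3.4630e+04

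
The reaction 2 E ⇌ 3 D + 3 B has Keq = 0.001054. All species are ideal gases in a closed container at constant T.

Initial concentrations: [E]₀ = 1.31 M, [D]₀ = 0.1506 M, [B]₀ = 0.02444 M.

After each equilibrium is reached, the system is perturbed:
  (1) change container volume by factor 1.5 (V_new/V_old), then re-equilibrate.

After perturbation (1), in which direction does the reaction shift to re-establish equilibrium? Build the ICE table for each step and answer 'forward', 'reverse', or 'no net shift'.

Q₀ = 2.9056e-08 vs Keq = 0.001054 ⇒ Q<K, forward
Step 1:
                  E         D         B
  I            1.31    0.1506   0.02444
  C         -0.1679    0.2519    0.2519
  E           1.142    0.4025    0.2763
  solve Keq expr → x = 0.08395; check Q = 0.001054
Then change container volume by factor 1.5 (V_new/V_old).
Step 2:
                  E         D         B
  I          0.7614    0.2683    0.1842
  C         -0.0418    0.0627    0.0627
  E          0.7196     0.331    0.2469
  solve Keq expr → x = 0.0209; check Q = 0.001054

Direction: forward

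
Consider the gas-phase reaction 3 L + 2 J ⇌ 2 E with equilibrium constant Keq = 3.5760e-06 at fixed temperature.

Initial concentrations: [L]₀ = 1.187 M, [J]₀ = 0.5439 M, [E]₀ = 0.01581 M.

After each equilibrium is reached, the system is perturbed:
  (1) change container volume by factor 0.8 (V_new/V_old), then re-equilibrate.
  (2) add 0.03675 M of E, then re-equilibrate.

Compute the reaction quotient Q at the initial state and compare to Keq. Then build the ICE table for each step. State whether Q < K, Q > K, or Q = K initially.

Q₀ = 5.0521e-04 vs Keq = 3.5760e-06 ⇒ Q>K, reverse
Step 1:
                   L          J          E
  I            1.187     0.5439    0.01581
  C          0.02161    0.01441   -0.01441
  E            1.209     0.5583   0.001403
  solve Keq expr → x = -0.007204; check Q = 3.5760e-06
Then change container volume by factor 0.8 (V_new/V_old).
Step 2:
                   L          J          E
  I            1.511     0.6979   0.001754
  C        -0.001038 -6.9215e-04 6.9215e-04
  E             1.51     0.6972   0.002446
  solve Keq expr → x = 3.4607e-04; check Q = 3.5760e-06
Then add 0.03675 M of E.
Step 3:
                   L          J          E
  I             1.51     0.6972     0.0392
  C          0.05472    0.03648   -0.03648
  E            1.564     0.7337   0.002715
  solve Keq expr → x = -0.01824; check Q = 3.5760e-06

Q₀ = 5.0521e-04; Q > K (proceeds reverse)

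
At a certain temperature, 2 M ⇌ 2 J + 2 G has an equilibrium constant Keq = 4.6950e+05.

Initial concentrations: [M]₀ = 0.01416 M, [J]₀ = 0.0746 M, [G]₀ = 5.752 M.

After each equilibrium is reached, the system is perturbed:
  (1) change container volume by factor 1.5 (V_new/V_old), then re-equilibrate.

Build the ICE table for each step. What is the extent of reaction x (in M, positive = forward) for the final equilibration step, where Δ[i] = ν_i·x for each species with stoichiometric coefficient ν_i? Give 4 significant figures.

Q₀ = 918.3 vs Keq = 4.6950e+05 ⇒ Q<K, forward
Step 1:
                   M          J          G
  Initial    0.01416     0.0746      5.752
  Change    -0.01342    0.01342    0.01342
  Equil   7.4061e-04    0.08802      5.765
  solve Keq expr → x = 0.00671; check Q = 4.6950e+05
Then change container volume by factor 1.5 (V_new/V_old).
Step 2:
                   M          J          G
  Initial 4.9374e-04    0.05868      3.844
  Change  -1.6365e-04 1.6365e-04 1.6365e-04
  Equil   3.3009e-04    0.05884      3.844
  solve Keq expr → x = 8.1824e-05; check Q = 4.6950e+05

x = 8.1824e-05 M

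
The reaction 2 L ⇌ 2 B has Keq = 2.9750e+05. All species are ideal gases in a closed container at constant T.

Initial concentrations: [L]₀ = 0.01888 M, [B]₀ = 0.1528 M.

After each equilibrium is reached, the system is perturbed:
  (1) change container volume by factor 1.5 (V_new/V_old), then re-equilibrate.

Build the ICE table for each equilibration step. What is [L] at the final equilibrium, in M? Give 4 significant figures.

Q₀ = 65.5 vs Keq = 2.9750e+05 ⇒ Q<K, forward
Step 1:
                  L         B
  Initial   0.01888    0.1528
  Change   -0.01857   0.01857
  Equil   3.1418e-04    0.1714
  solve Keq expr → x = 0.009283; check Q = 2.9750e+05
Then change container volume by factor 1.5 (V_new/V_old).
Step 2:
                  L         B
  Initial 2.0945e-04    0.1142
  Change          0         0
  Equil   2.0945e-04    0.1142
  solve Keq expr → x = 0; check Q = 2.9750e+05

[L]_eq = 2.0945e-04 M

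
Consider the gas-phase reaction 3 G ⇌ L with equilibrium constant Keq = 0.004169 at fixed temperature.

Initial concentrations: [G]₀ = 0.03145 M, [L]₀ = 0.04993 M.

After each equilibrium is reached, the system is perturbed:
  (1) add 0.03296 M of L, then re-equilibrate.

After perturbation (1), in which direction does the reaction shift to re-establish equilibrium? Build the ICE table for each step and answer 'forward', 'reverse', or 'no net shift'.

Q₀ = 1605 vs Keq = 0.004169 ⇒ Q>K, reverse
Step 1:
                  G         L
  init      0.03145   0.04993
  Δ          0.1497  -0.04991
  eq         0.1812 2.4789e-05
  solve Keq expr → x = -0.04991; check Q = 0.004169
Then add 0.03296 M of L.
Step 2:
                  G         L
  init       0.1812   0.03298
  Δ         0.09868  -0.03289
  eq         0.2798 9.1367e-05
  solve Keq expr → x = -0.03289; check Q = 0.004169

Direction: reverse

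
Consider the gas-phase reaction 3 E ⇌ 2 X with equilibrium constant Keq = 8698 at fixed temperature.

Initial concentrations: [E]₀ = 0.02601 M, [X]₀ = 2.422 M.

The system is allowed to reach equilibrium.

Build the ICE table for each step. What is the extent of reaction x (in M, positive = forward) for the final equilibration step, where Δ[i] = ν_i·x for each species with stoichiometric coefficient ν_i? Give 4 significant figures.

x = -0.02024 M

Q₀ = 3.3337e+05 vs Keq = 8698 ⇒ Q>K, reverse
Step 1:
                   E          X
  init       0.02601      2.422
  Δ          0.06071   -0.04047
  eq         0.08672      2.382
  solve Keq expr → x = -0.02024; check Q = 8698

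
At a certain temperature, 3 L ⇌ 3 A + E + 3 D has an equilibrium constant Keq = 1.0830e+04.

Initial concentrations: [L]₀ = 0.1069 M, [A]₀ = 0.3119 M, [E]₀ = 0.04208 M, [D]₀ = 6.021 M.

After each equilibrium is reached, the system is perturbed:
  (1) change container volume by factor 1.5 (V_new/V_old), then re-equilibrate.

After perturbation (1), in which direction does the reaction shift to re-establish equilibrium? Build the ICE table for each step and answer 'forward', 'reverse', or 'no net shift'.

Direction: forward

Q₀ = 228.1 vs Keq = 1.0830e+04 ⇒ Q<K, forward
Step 1:
                    L           A           E           D
  Initial      0.1069      0.3119     0.04208       6.021
  Change     -0.06541     0.06541      0.0218     0.06541
  Equil       0.04149      0.3773     0.06388       6.086
  solve Keq expr → x = 0.0218; check Q = 1.0830e+04
Then change container volume by factor 1.5 (V_new/V_old).
Step 2:
                    L           A           E           D
  Initial     0.02766      0.2515     0.04259       4.058
  Change      -0.0104      0.0104    0.003466      0.0104
  Equil       0.01726      0.2619     0.04605       4.068
  solve Keq expr → x = 0.003466; check Q = 1.0830e+04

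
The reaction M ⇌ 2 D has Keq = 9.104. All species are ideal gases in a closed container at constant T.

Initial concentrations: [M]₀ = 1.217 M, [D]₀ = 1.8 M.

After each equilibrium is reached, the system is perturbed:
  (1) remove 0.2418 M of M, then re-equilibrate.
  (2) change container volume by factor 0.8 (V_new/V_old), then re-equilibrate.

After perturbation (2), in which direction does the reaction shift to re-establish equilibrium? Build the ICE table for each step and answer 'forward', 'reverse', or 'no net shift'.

Direction: reverse

Q₀ = 2.662 vs Keq = 9.104 ⇒ Q<K, forward
Step 1:
                  M         D
  init        1.217       1.8
  Δ         -0.4345     0.869
  eq         0.7825     2.669
  solve Keq expr → x = 0.4345; check Q = 9.104
Then remove 0.2418 M of M.
Step 2:
                  M         D
  init       0.5407     2.669
  Δ          0.1139   -0.2278
  eq         0.6546     2.441
  solve Keq expr → x = -0.1139; check Q = 9.104
Then change container volume by factor 0.8 (V_new/V_old).
Step 3:
                  M         D
  init       0.8182     3.052
  Δ         0.08888   -0.1778
  eq         0.9071     2.874
  solve Keq expr → x = -0.08888; check Q = 9.104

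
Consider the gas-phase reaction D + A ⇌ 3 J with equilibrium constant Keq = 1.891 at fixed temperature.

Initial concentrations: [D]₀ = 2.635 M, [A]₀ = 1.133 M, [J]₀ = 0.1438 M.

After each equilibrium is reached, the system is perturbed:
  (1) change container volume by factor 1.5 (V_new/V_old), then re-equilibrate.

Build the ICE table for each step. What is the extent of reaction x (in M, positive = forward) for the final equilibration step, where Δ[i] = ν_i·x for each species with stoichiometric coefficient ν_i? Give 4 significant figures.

x = 0.0342 M

Q₀ = 9.9602e-04 vs Keq = 1.891 ⇒ Q<K, forward
Step 1:
                   D          A          J
  init         2.635      1.133     0.1438
  Δ          -0.4293    -0.4293      1.288
  eq           2.206     0.7037      1.432
  solve Keq expr → x = 0.4293; check Q = 1.891
Then change container volume by factor 1.5 (V_new/V_old).
Step 2:
                   D          A          J
  init          1.47     0.4691     0.9545
  Δ          -0.0342    -0.0342     0.1026
  eq           1.436     0.4349      1.057
  solve Keq expr → x = 0.0342; check Q = 1.891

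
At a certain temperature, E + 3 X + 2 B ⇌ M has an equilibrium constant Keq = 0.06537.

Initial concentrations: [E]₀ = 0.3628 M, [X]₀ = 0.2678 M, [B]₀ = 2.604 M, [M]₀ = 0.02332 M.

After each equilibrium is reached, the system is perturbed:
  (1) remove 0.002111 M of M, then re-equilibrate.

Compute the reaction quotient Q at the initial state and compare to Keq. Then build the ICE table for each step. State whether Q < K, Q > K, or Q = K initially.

Q₀ = 0.4936 vs Keq = 0.06537 ⇒ Q>K, reverse
Step 1:
                  E         X         B         M
  Initial    0.3628    0.2678     2.604   0.02332
  Change    0.01761   0.05283   0.03522  -0.01761
  Equil      0.3804    0.3206     2.639   0.00571
  solve Keq expr → x = -0.01761; check Q = 0.06537
Then remove 0.002111 M of M.
Step 2:
                  E         X         B         M
  Initial    0.3804    0.3206     2.639  0.003599
  Change  -0.001789 -0.005367 -0.003578  0.001789
  Equil      0.3786    0.3153     2.636  0.005387
  solve Keq expr → x = 0.001789; check Q = 0.06537

Q₀ = 0.4936; Q > K (proceeds reverse)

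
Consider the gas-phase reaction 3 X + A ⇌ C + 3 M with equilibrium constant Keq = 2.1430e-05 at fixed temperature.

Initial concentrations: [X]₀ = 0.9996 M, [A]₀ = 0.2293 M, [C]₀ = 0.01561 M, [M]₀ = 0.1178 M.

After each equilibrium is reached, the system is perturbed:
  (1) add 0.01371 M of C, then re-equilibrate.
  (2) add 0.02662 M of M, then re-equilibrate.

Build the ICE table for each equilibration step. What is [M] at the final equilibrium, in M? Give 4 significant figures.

Q₀ = 1.1142e-04 vs Keq = 2.1430e-05 ⇒ Q>K, reverse
Step 1:
                  X         A         C         M
  Initial    0.9996    0.2293   0.01561    0.1178
  Change    0.02572  0.008573 -0.008573  -0.02572
  Equil       1.025    0.2379  0.007037   0.09208
  solve Keq expr → x = -0.008573; check Q = 2.1430e-05
Then add 0.01371 M of C.
Step 2:
                  X         A         C         M
  Initial     1.025    0.2379   0.02075   0.09208
  Change    0.01815   0.00605  -0.00605  -0.01815
  Equil       1.043    0.2439    0.0147   0.07393
  solve Keq expr → x = -0.00605; check Q = 2.1430e-05
Then add 0.02662 M of M.
Step 3:
                  X         A         C         M
  Initial     1.043    0.2439    0.0147    0.1006
  Change    0.01444  0.004813 -0.004813  -0.01444
  Equil       1.058    0.2487  0.009884   0.08611
  solve Keq expr → x = -0.004813; check Q = 2.1430e-05

[M]_eq = 0.08611 M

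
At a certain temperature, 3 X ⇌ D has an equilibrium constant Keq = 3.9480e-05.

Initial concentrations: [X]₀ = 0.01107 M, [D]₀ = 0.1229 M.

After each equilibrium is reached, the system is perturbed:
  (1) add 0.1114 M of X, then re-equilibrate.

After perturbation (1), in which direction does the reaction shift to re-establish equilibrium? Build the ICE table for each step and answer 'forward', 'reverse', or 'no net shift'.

Q₀ = 9.0596e+04 vs Keq = 3.9480e-05 ⇒ Q>K, reverse
Step 1:
                  X         D
  Initial   0.01107    0.1229
  Change     0.3687   -0.1229
  Equil      0.3798 2.1623e-06
  solve Keq expr → x = -0.1229; check Q = 3.9480e-05
Then add 0.1114 M of X.
Step 2:
                  X         D
  Initial    0.4912 2.1623e-06
  Change  -7.5463e-06 2.5154e-06
  Equil      0.4912 4.6777e-06
  solve Keq expr → x = 2.5154e-06; check Q = 3.9480e-05

Direction: forward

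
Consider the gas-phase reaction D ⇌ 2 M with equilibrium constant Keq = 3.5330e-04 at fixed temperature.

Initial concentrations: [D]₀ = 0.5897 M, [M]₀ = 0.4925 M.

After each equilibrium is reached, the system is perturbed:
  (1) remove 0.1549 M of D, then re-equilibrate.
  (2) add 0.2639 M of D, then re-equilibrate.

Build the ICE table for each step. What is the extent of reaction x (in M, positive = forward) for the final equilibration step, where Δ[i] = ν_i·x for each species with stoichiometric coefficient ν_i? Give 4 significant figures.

Q₀ = 0.4113 vs Keq = 3.5330e-04 ⇒ Q>K, reverse
Step 1:
                    D           M
  Initial      0.5897      0.4925
  Change       0.2377     -0.4754
  Equil        0.8274      0.0171
  solve Keq expr → x = -0.2377; check Q = 3.5330e-04
Then remove 0.1549 M of D.
Step 2:
                    D           M
  Initial      0.6725      0.0171
  Change   8.3685e-04   -0.001674
  Equil        0.6733     0.01542
  solve Keq expr → x = -8.3685e-04; check Q = 3.5330e-04
Then add 0.2639 M of D.
Step 3:
                    D           M
  Initial      0.9372     0.01542
  Change     -0.00138     0.00276
  Equil        0.9359     0.01818
  solve Keq expr → x = 0.00138; check Q = 3.5330e-04

x = 0.00138 M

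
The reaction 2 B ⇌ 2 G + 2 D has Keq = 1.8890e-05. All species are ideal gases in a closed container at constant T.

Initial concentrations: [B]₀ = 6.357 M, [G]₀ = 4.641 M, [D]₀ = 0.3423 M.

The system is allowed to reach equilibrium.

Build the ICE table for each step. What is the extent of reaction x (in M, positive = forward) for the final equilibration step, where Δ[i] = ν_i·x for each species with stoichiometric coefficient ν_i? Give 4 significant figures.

Q₀ = 0.06245 vs Keq = 1.8890e-05 ⇒ Q>K, reverse
Step 1:
                   B          G          D
  init         6.357      4.641     0.3423
  Δ           0.3355    -0.3355    -0.3355
  eq           6.693      4.305   0.006756
  solve Keq expr → x = -0.1678; check Q = 1.8890e-05

x = -0.1678 M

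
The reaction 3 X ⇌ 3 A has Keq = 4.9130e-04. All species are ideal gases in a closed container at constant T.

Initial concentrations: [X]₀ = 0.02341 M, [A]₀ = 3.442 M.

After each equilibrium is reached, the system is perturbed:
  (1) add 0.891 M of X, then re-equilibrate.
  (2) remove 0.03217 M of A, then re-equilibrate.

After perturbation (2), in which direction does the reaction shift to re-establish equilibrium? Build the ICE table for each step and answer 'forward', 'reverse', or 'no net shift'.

Direction: forward

Q₀ = 3.1785e+06 vs Keq = 4.9130e-04 ⇒ Q>K, reverse
Step 1:
                    X           A
  init        0.02341       3.442
  Δ             3.189      -3.189
  eq            3.212      0.2534
  solve Keq expr → x = -1.063; check Q = 4.9130e-04
Then add 0.891 M of X.
Step 2:
                    X           A
  init          4.103      0.2534
  Δ          -0.06516     0.06516
  eq            4.038      0.3186
  solve Keq expr → x = 0.02172; check Q = 4.9130e-04
Then remove 0.03217 M of A.
Step 3:
                    X           A
  init          4.038      0.2864
  Δ          -0.02982     0.02982
  eq            4.008      0.3163
  solve Keq expr → x = 0.009939; check Q = 4.9130e-04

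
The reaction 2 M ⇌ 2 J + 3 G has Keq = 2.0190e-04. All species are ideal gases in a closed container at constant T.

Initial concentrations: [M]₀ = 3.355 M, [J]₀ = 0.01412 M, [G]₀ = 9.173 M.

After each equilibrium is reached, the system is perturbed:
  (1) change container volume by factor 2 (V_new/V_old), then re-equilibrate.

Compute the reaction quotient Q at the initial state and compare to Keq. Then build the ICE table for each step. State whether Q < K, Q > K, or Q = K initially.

Q₀ = 0.01367; Q > K (proceeds reverse)

Q₀ = 0.01367 vs Keq = 2.0190e-04 ⇒ Q>K, reverse
Step 1:
                   M          J          G
  Initial      3.355    0.01412      9.173
  Change     0.01239   -0.01239   -0.01859
  Equil        3.367   0.001727      9.154
  solve Keq expr → x = -0.006196; check Q = 2.0190e-04
Then change container volume by factor 2 (V_new/V_old).
Step 2:
                   M          J          G
  Initial      1.684 8.6375e-04      4.577
  Change   -0.001575   0.001575   0.002363
  Equil        1.682   0.002439       4.58
  solve Keq expr → x = 7.8756e-04; check Q = 2.0190e-04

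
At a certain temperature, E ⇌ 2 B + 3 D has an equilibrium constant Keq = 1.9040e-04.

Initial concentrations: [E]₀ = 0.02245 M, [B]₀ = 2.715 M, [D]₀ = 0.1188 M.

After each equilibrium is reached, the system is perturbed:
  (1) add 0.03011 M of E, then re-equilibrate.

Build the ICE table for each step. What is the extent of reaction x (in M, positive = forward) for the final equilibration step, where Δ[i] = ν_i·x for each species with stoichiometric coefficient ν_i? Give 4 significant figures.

Q₀ = 0.5505 vs Keq = 1.9040e-04 ⇒ Q>K, reverse
Step 1:
                    E           B           D
  I           0.02245       2.715      0.1188
  C           0.03571    -0.07143     -0.1071
  E           0.05816       2.644     0.01166
  solve Keq expr → x = -0.03571; check Q = 1.9040e-04
Then add 0.03011 M of E.
Step 2:
                    E           B           D
  I           0.08827       2.644     0.01166
  C       -5.6890e-04    0.001138    0.001707
  E            0.0877       2.645     0.01337
  solve Keq expr → x = 5.6890e-04; check Q = 1.9040e-04

x = 5.6890e-04 M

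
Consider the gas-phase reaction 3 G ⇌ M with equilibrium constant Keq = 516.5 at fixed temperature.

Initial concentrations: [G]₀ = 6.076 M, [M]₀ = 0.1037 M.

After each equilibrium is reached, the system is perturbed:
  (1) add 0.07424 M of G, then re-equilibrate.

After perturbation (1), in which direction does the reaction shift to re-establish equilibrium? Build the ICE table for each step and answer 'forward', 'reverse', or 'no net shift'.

Q₀ = 4.6230e-04 vs Keq = 516.5 ⇒ Q<K, forward
Step 1:
                   G          M
  I            6.076     0.1037
  C           -5.917      1.972
  E            0.159      2.076
  solve Keq expr → x = 1.972; check Q = 516.5
Then add 0.07424 M of G.
Step 2:
                   G          M
  I           0.2332      2.076
  C         -0.07362    0.02454
  E           0.1596      2.101
  solve Keq expr → x = 0.02454; check Q = 516.5

Direction: forward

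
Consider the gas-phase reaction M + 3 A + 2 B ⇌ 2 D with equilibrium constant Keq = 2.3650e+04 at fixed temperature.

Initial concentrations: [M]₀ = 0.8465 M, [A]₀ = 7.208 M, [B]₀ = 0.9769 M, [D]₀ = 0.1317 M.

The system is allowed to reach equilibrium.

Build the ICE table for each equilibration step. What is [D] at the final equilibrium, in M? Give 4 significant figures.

[D]_eq = 1.108 M

Q₀ = 5.7332e-05 vs Keq = 2.3650e+04 ⇒ Q<K, forward
Step 1:
                   M          A          B          D
  I           0.8465      7.208     0.9769     0.1317
  C           -0.488     -1.464     -0.976      0.976
  E           0.3585      5.744 8.7390e-04      1.108
  solve Keq expr → x = 0.488; check Q = 2.3650e+04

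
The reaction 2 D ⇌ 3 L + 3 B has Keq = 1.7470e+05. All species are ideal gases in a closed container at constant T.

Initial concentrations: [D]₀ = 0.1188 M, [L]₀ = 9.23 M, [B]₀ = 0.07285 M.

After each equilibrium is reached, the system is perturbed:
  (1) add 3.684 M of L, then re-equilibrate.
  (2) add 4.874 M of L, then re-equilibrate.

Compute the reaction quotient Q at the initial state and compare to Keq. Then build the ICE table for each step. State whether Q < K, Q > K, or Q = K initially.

Q₀ = 21.54 vs Keq = 1.7470e+05 ⇒ Q<K, forward
Step 1:
                  D         L         B
  Initial    0.1188      9.23   0.07285
  Change    -0.1107    0.1661    0.1661
  Equil     0.00805     9.396     0.239
  solve Keq expr → x = 0.05537; check Q = 1.7470e+05
Then add 3.684 M of L.
Step 2:
                  D         L         B
  Initial   0.00805     13.08     0.239
  Change   0.004594 -0.006891 -0.006891
  Equil     0.01264     13.07    0.2321
  solve Keq expr → x = -0.002297; check Q = 1.7470e+05
Then add 4.874 M of L.
Step 3:
                  D         L         B
  Initial   0.01264     17.95    0.2321
  Change   0.006425 -0.009638 -0.009638
  Equil     0.01907     17.94    0.2224
  solve Keq expr → x = -0.003213; check Q = 1.7470e+05

Q₀ = 21.54; Q < K (proceeds forward)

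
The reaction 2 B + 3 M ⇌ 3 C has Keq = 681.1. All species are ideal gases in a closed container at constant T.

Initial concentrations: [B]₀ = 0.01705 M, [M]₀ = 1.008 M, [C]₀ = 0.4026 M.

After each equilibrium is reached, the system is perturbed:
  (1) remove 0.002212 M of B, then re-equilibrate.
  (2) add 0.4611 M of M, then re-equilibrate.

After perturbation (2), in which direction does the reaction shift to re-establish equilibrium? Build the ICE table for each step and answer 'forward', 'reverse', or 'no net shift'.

Q₀ = 219.2 vs Keq = 681.1 ⇒ Q<K, forward
Step 1:
                  B         M         C
  Initial   0.01705     1.008    0.4026
  Change   -0.00685  -0.01027   0.01027
  Equil      0.0102    0.9977    0.4129
  solve Keq expr → x = 0.003425; check Q = 681.1
Then remove 0.002212 M of B.
Step 2:
                  B         M         C
  Initial  0.007988    0.9977    0.4129
  Change   0.002052  0.003078 -0.003078
  Equil     0.01004     1.001    0.4098
  solve Keq expr → x = -0.001026; check Q = 681.1
Then add 0.4611 M of M.
Step 3:
                  B         M         C
  Initial   0.01004     1.462    0.4098
  Change  -0.004184 -0.006276  0.006276
  Equil    0.005856     1.456    0.4161
  solve Keq expr → x = 0.002092; check Q = 681.1

Direction: forward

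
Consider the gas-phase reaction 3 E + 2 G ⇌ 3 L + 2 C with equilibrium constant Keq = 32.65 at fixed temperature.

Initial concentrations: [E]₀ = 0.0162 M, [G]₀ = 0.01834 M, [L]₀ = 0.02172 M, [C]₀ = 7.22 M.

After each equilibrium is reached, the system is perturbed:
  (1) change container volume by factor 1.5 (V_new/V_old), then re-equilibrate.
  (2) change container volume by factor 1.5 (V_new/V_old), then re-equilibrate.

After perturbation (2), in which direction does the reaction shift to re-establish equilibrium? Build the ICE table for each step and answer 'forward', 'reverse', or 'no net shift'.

Direction: no net shift

Q₀ = 3.7352e+05 vs Keq = 32.65 ⇒ Q>K, reverse
Step 1:
                    E           G           L           C
  Initial      0.0162     0.01834     0.02172        7.22
  Change      0.01877     0.01252    -0.01877    -0.01252
  Equil       0.03497     0.03086    0.002947       7.207
  solve Keq expr → x = -0.006258; check Q = 32.65
Then change container volume by factor 1.5 (V_new/V_old).
Step 2:
                    E           G           L           C
  Initial     0.02332     0.02057    0.001965       4.805
  Change            0           0           0           0
  Equil       0.02332     0.02057    0.001965       4.805
  solve Keq expr → x = 0; check Q = 32.65
Then change container volume by factor 1.5 (V_new/V_old).
Step 3:
                    E           G           L           C
  Initial     0.01554     0.01371     0.00131       3.203
  Change            0           0           0           0
  Equil       0.01554     0.01371     0.00131       3.203
  solve Keq expr → x = 0; check Q = 32.65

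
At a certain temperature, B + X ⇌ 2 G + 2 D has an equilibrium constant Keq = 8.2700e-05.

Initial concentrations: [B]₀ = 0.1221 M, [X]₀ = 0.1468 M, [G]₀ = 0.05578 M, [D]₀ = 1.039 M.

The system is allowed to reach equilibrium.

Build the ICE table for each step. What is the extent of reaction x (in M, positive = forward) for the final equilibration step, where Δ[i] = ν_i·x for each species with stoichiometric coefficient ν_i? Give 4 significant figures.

x = -0.02715 M

Q₀ = 0.1874 vs Keq = 8.2700e-05 ⇒ Q>K, reverse
Step 1:
                   B          X          G          D
  I           0.1221     0.1468    0.05578      1.039
  C          0.02715    0.02715   -0.05429   -0.05429
  E           0.1492     0.1739   0.001488     0.9847
  solve Keq expr → x = -0.02715; check Q = 8.2700e-05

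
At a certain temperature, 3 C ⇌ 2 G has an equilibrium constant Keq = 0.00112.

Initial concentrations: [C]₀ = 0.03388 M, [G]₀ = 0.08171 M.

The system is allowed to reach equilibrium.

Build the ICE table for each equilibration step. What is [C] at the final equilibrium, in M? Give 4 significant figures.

[C]_eq = 0.1534 M

Q₀ = 171.7 vs Keq = 0.00112 ⇒ Q>K, reverse
Step 1:
                    C           G
  init        0.03388     0.08171
  Δ            0.1195     -0.0797
  eq           0.1534    0.002011
  solve Keq expr → x = -0.03985; check Q = 0.00112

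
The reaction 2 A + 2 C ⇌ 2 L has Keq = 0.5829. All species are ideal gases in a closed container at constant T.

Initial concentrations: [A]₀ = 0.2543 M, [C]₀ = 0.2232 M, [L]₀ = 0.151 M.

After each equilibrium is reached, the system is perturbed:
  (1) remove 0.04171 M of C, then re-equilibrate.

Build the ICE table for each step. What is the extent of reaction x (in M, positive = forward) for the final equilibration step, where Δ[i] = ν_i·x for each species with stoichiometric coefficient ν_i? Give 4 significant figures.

x = -0.003614 M

Q₀ = 7.077 vs Keq = 0.5829 ⇒ Q>K, reverse
Step 1:
                   A          C          L
  init        0.2543     0.2232      0.151
  Δ           0.0757     0.0757    -0.0757
  eq            0.33     0.2989     0.0753
  solve Keq expr → x = -0.03785; check Q = 0.5829
Then remove 0.04171 M of C.
Step 2:
                   A          C          L
  init          0.33     0.2572     0.0753
  Δ         0.007228   0.007228  -0.007228
  eq          0.3372     0.2644    0.06808
  solve Keq expr → x = -0.003614; check Q = 0.5829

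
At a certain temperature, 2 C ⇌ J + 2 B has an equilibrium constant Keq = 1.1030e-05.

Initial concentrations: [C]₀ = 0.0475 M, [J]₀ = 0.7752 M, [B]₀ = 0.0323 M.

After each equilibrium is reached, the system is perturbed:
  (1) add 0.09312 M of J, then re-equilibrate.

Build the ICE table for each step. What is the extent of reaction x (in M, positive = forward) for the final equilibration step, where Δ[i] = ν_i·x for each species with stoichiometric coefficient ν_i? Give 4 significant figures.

x = -8.4844e-06 M

Q₀ = 0.3585 vs Keq = 1.1030e-05 ⇒ Q>K, reverse
Step 1:
                    C           J           B
  Initial      0.0475      0.7752      0.0323
  Change        0.032      -0.016      -0.032
  Equil        0.0795      0.7592  3.0301e-04
  solve Keq expr → x = -0.016; check Q = 1.1030e-05
Then add 0.09312 M of J.
Step 2:
                    C           J           B
  Initial      0.0795      0.8523  3.0301e-04
  Change   1.6969e-05 -8.4844e-06 -1.6969e-05
  Equil       0.07951      0.8523  2.8604e-04
  solve Keq expr → x = -8.4844e-06; check Q = 1.1030e-05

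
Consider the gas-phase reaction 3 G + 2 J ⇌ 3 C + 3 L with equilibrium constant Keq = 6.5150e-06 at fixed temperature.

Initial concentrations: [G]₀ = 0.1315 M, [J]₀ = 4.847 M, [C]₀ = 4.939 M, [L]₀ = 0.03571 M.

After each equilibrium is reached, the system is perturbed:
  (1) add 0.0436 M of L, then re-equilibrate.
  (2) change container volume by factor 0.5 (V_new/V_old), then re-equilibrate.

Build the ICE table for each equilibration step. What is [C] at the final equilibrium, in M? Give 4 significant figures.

[C]_eq = 9.723 M

Q₀ = 0.1027 vs Keq = 6.5150e-06 ⇒ Q>K, reverse
Step 1:
                    G           J           C           L
  Initial      0.1315       4.847       4.939     0.03571
  Change       0.0339      0.0226     -0.0339     -0.0339
  Equil        0.1654        4.87       4.905    0.001809
  solve Keq expr → x = -0.0113; check Q = 6.5150e-06
Then add 0.0436 M of L.
Step 2:
                    G           J           C           L
  Initial      0.1654        4.87       4.905     0.04541
  Change       0.0431     0.02873     -0.0431     -0.0431
  Equil        0.2085       4.898       4.862     0.00231
  solve Keq expr → x = -0.01437; check Q = 6.5150e-06
Then change container volume by factor 0.5 (V_new/V_old).
Step 3:
                    G           J           C           L
  Initial       0.417       9.797       9.724     0.00462
  Change   9.4432e-04  6.2955e-04 -9.4432e-04 -9.4432e-04
  Equil        0.4179       9.797       9.723    0.003676
  solve Keq expr → x = -3.1477e-04; check Q = 6.5150e-06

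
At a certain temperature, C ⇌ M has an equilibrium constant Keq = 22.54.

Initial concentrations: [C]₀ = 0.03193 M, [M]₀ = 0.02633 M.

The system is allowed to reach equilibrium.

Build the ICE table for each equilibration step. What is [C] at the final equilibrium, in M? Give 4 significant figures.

[C]_eq = 0.002475 M

Q₀ = 0.8246 vs Keq = 22.54 ⇒ Q<K, forward
Step 1:
                  C         M
  I         0.03193   0.02633
  C        -0.02946   0.02946
  E        0.002475   0.05579
  solve Keq expr → x = 0.02946; check Q = 22.54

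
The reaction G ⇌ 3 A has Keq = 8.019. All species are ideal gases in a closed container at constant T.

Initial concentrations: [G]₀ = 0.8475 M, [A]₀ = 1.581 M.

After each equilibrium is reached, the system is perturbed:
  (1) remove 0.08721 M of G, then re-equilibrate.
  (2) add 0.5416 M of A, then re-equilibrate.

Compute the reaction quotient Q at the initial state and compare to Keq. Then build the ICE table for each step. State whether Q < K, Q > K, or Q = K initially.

Q₀ = 4.663; Q < K (proceeds forward)

Q₀ = 4.663 vs Keq = 8.019 ⇒ Q<K, forward
Step 1:
                   G          A
  init        0.8475      1.581
  Δ         -0.08305     0.2492
  eq          0.7644       1.83
  solve Keq expr → x = 0.08305; check Q = 8.019
Then remove 0.08721 M of G.
Step 2:
                   G          A
  init        0.6772       1.83
  Δ          0.01878   -0.05633
  eq           0.696      1.774
  solve Keq expr → x = -0.01878; check Q = 8.019
Then add 0.5416 M of A.
Step 3:
                   G          A
  init         0.696      2.315
  Δ           0.1426    -0.4279
  eq          0.8386      1.888
  solve Keq expr → x = -0.1426; check Q = 8.019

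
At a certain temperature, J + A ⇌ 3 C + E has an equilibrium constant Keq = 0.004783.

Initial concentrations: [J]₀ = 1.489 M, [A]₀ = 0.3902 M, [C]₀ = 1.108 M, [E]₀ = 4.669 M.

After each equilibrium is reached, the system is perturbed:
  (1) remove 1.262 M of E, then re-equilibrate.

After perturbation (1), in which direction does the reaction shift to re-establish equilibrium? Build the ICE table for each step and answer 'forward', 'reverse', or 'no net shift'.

Q₀ = 10.93 vs Keq = 0.004783 ⇒ Q>K, reverse
Step 1:
                  J         A         C         E
  I           1.489    0.3902     1.108     4.669
  C          0.3316    0.3316   -0.9948   -0.3316
  E           1.821    0.7218    0.1132     4.337
  solve Keq expr → x = -0.3316; check Q = 0.004783
Then remove 1.262 M of E.
Step 2:
                  J         A         C         E
  I           1.821    0.7218    0.1132     3.075
  C       -0.004439 -0.004439   0.01332  0.004439
  E           1.816    0.7174    0.1265      3.08
  solve Keq expr → x = 0.004439; check Q = 0.004783

Direction: forward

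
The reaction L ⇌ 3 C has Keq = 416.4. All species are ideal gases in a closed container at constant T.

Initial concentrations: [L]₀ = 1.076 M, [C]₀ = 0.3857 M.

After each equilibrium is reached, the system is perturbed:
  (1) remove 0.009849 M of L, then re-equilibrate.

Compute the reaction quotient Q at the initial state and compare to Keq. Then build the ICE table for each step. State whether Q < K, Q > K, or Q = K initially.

Q₀ = 0.05333 vs Keq = 416.4 ⇒ Q<K, forward
Step 1:
                  L         C
  I           1.076    0.3857
  C         -0.9862     2.959
  E         0.08982     3.344
  solve Keq expr → x = 0.9862; check Q = 416.4
Then remove 0.009849 M of L.
Step 2:
                  L         C
  I         0.07997     3.344
  C        0.007943  -0.02383
  E         0.08792      3.32
  solve Keq expr → x = -0.007943; check Q = 416.4

Q₀ = 0.05333; Q < K (proceeds forward)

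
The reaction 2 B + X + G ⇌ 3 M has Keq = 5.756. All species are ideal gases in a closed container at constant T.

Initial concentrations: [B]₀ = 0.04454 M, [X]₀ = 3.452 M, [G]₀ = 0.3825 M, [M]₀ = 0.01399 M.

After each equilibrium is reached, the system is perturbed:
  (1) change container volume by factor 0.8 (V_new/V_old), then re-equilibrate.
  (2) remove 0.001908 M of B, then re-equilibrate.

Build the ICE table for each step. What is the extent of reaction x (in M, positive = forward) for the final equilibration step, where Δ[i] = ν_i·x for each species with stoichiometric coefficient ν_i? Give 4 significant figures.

Q₀ = 0.001045 vs Keq = 5.756 ⇒ Q<K, forward
Step 1:
                    B           X           G           M
  I           0.04454       3.452      0.3825     0.01399
  C          -0.03758    -0.01879    -0.01879     0.05637
  E          0.006961       3.433      0.3637     0.07036
  solve Keq expr → x = 0.01879; check Q = 5.756
Then change container volume by factor 0.8 (V_new/V_old).
Step 2:
                    B           X           G           M
  I          0.008701       4.292      0.4546     0.08795
  C       -7.6262e-04 -3.8131e-04 -3.8131e-04    0.001144
  E          0.007939       4.291      0.4543     0.08909
  solve Keq expr → x = 3.8131e-04; check Q = 5.756
Then remove 0.001908 M of B.
Step 3:
                    B           X           G           M
  I          0.006031       4.291      0.4543     0.08909
  C          0.001585  7.9250e-04  7.9250e-04   -0.002378
  E          0.007616       4.292       0.455     0.08671
  solve Keq expr → x = -7.9250e-04; check Q = 5.756

x = -7.9250e-04 M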